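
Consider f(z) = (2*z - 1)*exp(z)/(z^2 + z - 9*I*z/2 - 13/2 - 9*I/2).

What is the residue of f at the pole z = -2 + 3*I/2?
Write f(z) = P(z)/Q(z) with P(z) = (2*z - 1)*exp(z) and Q(z) = z^2 + z - 9*I*z/2 - 13/2 - 9*I/2.
The denominator factors as Q(z) = (z + 2 - 3*I/2)*(z - 1 - 3*I), so z = -2 + 3*I/2 is a simple zero of Q and P is analytic there; z = -2 + 3*I/2 is therefore a simple pole and
  Res(f, z₀) = P(z₀)/Q'(z₀).

Q'(z) = 2*z + 1 - 9*I/2, so Q'(-2 + 3*I/2) = -3 - 3*I/2.
P(-2 + 3*I/2) = (-5 + 3*I)*exp(-2 + 3*I/2).

Res(f, -2 + 3*I/2) = ((-5 + 3*I)*exp(-2 + 3*I/2))/(-3 - 3*I/2) = (14/15 - 22*I/15)*exp(-2 + 3*I/2)

Final answer: (14/15 - 22*I/15)*exp(-2 + 3*I/2)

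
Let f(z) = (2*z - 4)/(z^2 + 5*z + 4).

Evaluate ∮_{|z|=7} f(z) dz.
By the residue theorem, ∮_C f(z) dz = 2πi · (sum of the residues of f at the poles inside |z| = 7).

The denominator factors as (z + 4)*(z + 1), so the singularities of f are simple poles at z = -4, z = -1.
  |-4|² = 16 < 49 = 7², so this pole is inside the contour.
  |-1|² = 1 < 49 = 7², so this pole is inside the contour.

With P(z) = 2*z - 4 and Q(z) = z^2 + 5*z + 4, each pole is simple, so Res(f, z₀) = P(z₀)/Q'(z₀) with Q'(z) = 2*z + 5.
  Res(f, -4) = P(-4)/Q'(-4) = (-12)/(-3) = 4
  Res(f, -1) = P(-1)/Q'(-1) = (-6)/(3) = -2

Sum of residues inside C: 2
∮_C f(z) dz = 2πi · (2) = 4*I*pi

Final answer: 4*I*pi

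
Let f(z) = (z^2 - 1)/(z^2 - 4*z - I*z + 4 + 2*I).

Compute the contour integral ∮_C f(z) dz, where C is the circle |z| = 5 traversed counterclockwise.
By the residue theorem, ∮_C f(z) dz = 2πi · (sum of the residues of f at the poles inside |z| = 5).

The denominator factors as (z - 2 - I)*(z - 2), so the singularities of f are simple poles at z = 2 + I, z = 2.
  |2 + I|² = 5 < 25 = 5², so this pole is inside the contour.
  |2|² = 4 < 25 = 5², so this pole is inside the contour.

With P(z) = z^2 - 1 and Q(z) = z^2 - 4*z - I*z + 4 + 2*I, each pole is simple, so Res(f, z₀) = P(z₀)/Q'(z₀) with Q'(z) = 2*z - 4 - I.
  Res(f, 2 + I) = P(2 + I)/Q'(2 + I) = (2 + 4*I)/(I) = 4 - 2*I
  Res(f, 2) = P(2)/Q'(2) = (3)/(-I) = 3*I

Sum of residues inside C: 4 + I
∮_C f(z) dz = 2πi · (4 + I) = pi*(-2 + 8*I)

Final answer: pi*(-2 + 8*I)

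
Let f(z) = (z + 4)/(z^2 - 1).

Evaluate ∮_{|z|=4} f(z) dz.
2*I*pi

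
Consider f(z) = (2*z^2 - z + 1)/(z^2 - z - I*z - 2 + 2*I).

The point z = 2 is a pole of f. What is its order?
Factor the denominator:
  z^2 - z - I*z - 2 + 2*I = (z - 2)*(z + 1 - I)

The numerator P(z) = 2*z^2 - z + 1 has P(2) = 7 ≠ 0, so no factor of (z - 2) cancels.
Near z = 2 we can therefore write f(z) = g(z)/(z - 2) with g analytic at 2 and g(2) ≠ 0 (g is the numerator divided by the remaining denominator factors).

Hence z = 2 is a pole of order 1.

Final answer: 1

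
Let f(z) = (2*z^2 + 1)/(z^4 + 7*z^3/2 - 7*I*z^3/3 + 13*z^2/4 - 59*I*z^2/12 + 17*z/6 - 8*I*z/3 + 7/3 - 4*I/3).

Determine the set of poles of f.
The singularities of f are the zeros of the denominator. Factoring,
  z^4 + 7*z^3/2 - 7*I*z^3/3 + 13*z^2/4 - 59*I*z^2/12 + 17*z/6 - 8*I*z/3 + 7/3 - 4*I/3 = (z + 2*I/3)*(z + 1 - 3*I/2)*(z + 3/2 - I/2)*(z + 1 - I)
so the candidates are z = -2*I/3, z = -1 + 3*I/2, z = -3/2 + I/2, z = -1 + I.

Check the numerator P(z) = 2*z^2 + 1 at each one:
  P(-2*I/3) = 1/9 ≠ 0, so z = -2*I/3 is a (simple) pole.
  P(-1 + 3*I/2) = -3/2 - 6*I ≠ 0, so z = -1 + 3*I/2 is a (simple) pole.
  P(-3/2 + I/2) = 5 - 3*I ≠ 0, so z = -3/2 + I/2 is a (simple) pole.
  P(-1 + I) = 1 - 4*I ≠ 0, so z = -1 + I is a (simple) pole.

Poles of f: {-3/2 + I/2, -1 + I, -1 + 3*I/2, -2*I/3}

Final answer: {-3/2 + I/2, -1 + I, -1 + 3*I/2, -2*I/3}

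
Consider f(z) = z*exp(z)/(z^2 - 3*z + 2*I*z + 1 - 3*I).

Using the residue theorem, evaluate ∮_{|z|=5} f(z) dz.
pi*(-2 - 2*I)*exp(1 - I) + pi*(2 + 4*I)*exp(2 - I)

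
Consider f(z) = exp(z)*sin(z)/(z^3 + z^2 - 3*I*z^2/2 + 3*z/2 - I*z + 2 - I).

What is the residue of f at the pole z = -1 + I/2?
Write f(z) = P(z)/Q(z) with P(z) = exp(z)*sin(z) and Q(z) = z^3 + z^2 - 3*I*z^2/2 + 3*z/2 - I*z + 2 - I.
The denominator factors as Q(z) = (z - 2*I)*(z + I)*(z + 1 - I/2), so z = -1 + I/2 is a simple zero of Q and P is analytic there; z = -1 + I/2 is therefore a simple pole and
  Res(f, z₀) = P(z₀)/Q'(z₀).

Q'(z) = 3*z^2 + 2*z - 3*I*z + 3/2 - I, so Q'(-1 + I/2) = 13/4.
P(-1 + I/2) = -exp(-1 + I/2)*sin(1 - I/2).

Res(f, -1 + I/2) = (-exp(-1 + I/2)*sin(1 - I/2))/(13/4) = -4*exp(-1 + I/2)*sin(1 - I/2)/13

Final answer: -4*exp(-1 + I/2)*sin(1 - I/2)/13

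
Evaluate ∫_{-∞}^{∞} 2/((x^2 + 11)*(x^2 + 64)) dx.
Let f(z) = 2/((z^2 + 11)*(z^2 + 64)). The denominator has no real zeros and deg Q - deg P = 4 ≥ 2, so the integral of f over the upper semicircle |z| = R tends to 0 as R → ∞. Closing the contour in the upper half-plane,
  ∫_{-∞}^{∞} f(x) dx = 2πi · Σ Res(f, z_k)  over the poles with Im z_k > 0.

Zeros of the denominator: z^2 + 64 = 0 gives z = ±8*I; z^2 + 11 = 0 gives z = ±sqrt(11)*I.
Upper half-plane: z = 8*I, z = sqrt(11)*I (simple).

Each pole is a simple zero of Q(z) = z^4 + 75*z^2 + 704, so Res(f, z₀) = P(z₀)/Q'(z₀) with P(z) = 2, Q'(z) = 4*z^3 + 150*z:
  Res(f, 8*I) = (2)/(-848*I) = I/424
  Res(f, sqrt(11)*I) = (2)/(106*sqrt(11)*I) = -sqrt(11)*I/583

Sum of residues: I*(11 - 8*sqrt(11))/4664
∫_{-∞}^{∞} f(x) dx = 2πi · (I*(11 - 8*sqrt(11))/4664) = pi*(-11 + 8*sqrt(11))/2332

Final answer: pi*(-11 + 8*sqrt(11))/2332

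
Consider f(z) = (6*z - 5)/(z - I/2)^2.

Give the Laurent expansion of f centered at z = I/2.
Put w = z - (I/2), i.e. z = w + I/2. The denominator is w^2, so it suffices to rewrite the numerator in powers of w.

P(z) = 6*z - 5
P(w + I/2) = -5 + 3*I + 6*w

Dividing each term by w^2:
  f = (-5 + 3*I)/w^2 + 6/w

Substituting back w = z - I/2:
  f(z) = (-5 + 3*I)/(z - I/2)^2 + 6/(z - I/2)

The series is finite because the numerator is a polynomial; the negative powers form the principal part, and the coefficient of 1/(z - I/2) gives Res(f, I/2) = 6.

Final answer: (-5 + 3*I)/(z - I/2)^2 + 6/(z - I/2)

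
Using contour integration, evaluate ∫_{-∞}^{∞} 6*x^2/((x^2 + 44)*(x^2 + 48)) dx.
Let f(z) = 6*z^2/((z^2 + 44)*(z^2 + 48)). The denominator has no real zeros and deg Q - deg P = 2 ≥ 2, so the integral of f over the upper semicircle |z| = R tends to 0 as R → ∞. Closing the contour in the upper half-plane,
  ∫_{-∞}^{∞} f(x) dx = 2πi · Σ Res(f, z_k)  over the poles with Im z_k > 0.

Zeros of the denominator: z^2 + 44 = 0 gives z = ±2*sqrt(11)*I; z^2 + 48 = 0 gives z = ±4*sqrt(3)*I.
Upper half-plane: z = 2*sqrt(11)*I, z = 4*sqrt(3)*I (simple).

Each pole is a simple zero of Q(z) = z^4 + 92*z^2 + 2112, so Res(f, z₀) = P(z₀)/Q'(z₀) with P(z) = 6*z^2, Q'(z) = 4*z^3 + 184*z:
  Res(f, 2*sqrt(11)*I) = (-264)/(16*sqrt(11)*I) = 3*sqrt(11)*I/2
  Res(f, 4*sqrt(3)*I) = (-288)/(-32*sqrt(3)*I) = -3*sqrt(3)*I

Sum of residues: 3*I*(-2*sqrt(3) + sqrt(11))/2
∫_{-∞}^{∞} f(x) dx = 2πi · (3*I*(-2*sqrt(3) + sqrt(11))/2) = 3*pi*(-sqrt(11) + 2*sqrt(3))

Final answer: 3*pi*(-sqrt(11) + 2*sqrt(3))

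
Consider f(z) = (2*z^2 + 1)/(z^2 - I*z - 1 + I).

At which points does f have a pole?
The singularities of f are the zeros of the denominator. Factoring,
  z^2 - I*z - 1 + I = (z + 1 - I)*(z - 1)
so the candidates are z = -1 + I, z = 1.

Check the numerator P(z) = 2*z^2 + 1 at each one:
  P(-1 + I) = 1 - 4*I ≠ 0, so z = -1 + I is a (simple) pole.
  P(1) = 3 ≠ 0, so z = 1 is a (simple) pole.

Poles of f: {-1 + I, 1}

Final answer: {-1 + I, 1}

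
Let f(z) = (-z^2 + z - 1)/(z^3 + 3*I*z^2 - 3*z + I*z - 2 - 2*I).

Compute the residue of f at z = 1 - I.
Write f(z) = P(z)/Q(z) with P(z) = -z^2 + z - 1 and Q(z) = z^3 + 3*I*z^2 - 3*z + I*z - 2 - 2*I.
The denominator factors as Q(z) = (z + 1)*(z + 2*I)*(z - 1 + I), so z = 1 - I is a simple zero of Q and P is analytic there; z = 1 - I is therefore a simple pole and
  Res(f, z₀) = P(z₀)/Q'(z₀).

Q'(z) = 3*z^2 + 6*I*z - 3 + I, so Q'(1 - I) = 3 + I.
P(1 - I) = I.

Res(f, 1 - I) = (I)/(3 + I) = 1/10 + 3*I/10

Final answer: 1/10 + 3*I/10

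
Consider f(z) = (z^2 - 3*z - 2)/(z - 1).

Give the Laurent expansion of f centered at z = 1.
Put w = z - (1), i.e. z = w + 1. The denominator is w, so it suffices to rewrite the numerator in powers of w.

P(z) = z^2 - 3*z - 2
P(w + 1) = -4 - w + w^2

Dividing each term by w:
  f = -4/w - 1 + w

Substituting back w = z - 1:
  f(z) = -4/(z - 1) - 1 + (z - 1)

The series is finite because the numerator is a polynomial; the negative powers form the principal part, and the coefficient of 1/(z - 1) gives Res(f, 1) = -4.

Final answer: -4/(z - 1) - 1 + (z - 1)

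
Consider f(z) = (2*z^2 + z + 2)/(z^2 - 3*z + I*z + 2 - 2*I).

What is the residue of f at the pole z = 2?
6 - 6*I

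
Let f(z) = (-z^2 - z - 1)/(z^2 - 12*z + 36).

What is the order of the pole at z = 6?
Factor the denominator:
  z^2 - 12*z + 36 = (z - 6)^2

The numerator P(z) = -z^2 - z - 1 has P(6) = -43 ≠ 0, so no factor of (z - 6) cancels.
Near z = 6 we can therefore write f(z) = g(z)/(z - 6)^2 with g analytic at 6 and g(6) ≠ 0 (g is just the numerator).

Hence z = 6 is a pole of order 2.

Final answer: 2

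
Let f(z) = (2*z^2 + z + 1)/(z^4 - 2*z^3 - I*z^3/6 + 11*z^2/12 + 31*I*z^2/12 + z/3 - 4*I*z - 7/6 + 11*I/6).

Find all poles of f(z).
{-1 + I, 1/2 + I/2, 1 - I, 3/2 - I/3}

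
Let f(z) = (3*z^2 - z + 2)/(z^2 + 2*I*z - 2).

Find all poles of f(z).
The singularities of f are the zeros of the denominator. Factoring,
  z^2 + 2*I*z - 2 = (z - 1 + I)*(z + 1 + I)
so the candidates are z = 1 - I, z = -1 - I.

Check the numerator P(z) = 3*z^2 - z + 2 at each one:
  P(1 - I) = 1 - 5*I ≠ 0, so z = 1 - I is a (simple) pole.
  P(-1 - I) = 3 + 7*I ≠ 0, so z = -1 - I is a (simple) pole.

Poles of f: {-1 - I, 1 - I}

Final answer: {-1 - I, 1 - I}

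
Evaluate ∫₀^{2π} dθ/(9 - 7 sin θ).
sqrt(2)*pi/4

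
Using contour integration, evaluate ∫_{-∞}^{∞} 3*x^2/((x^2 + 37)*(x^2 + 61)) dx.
Let f(z) = 3*z^2/((z^2 + 37)*(z^2 + 61)). The denominator has no real zeros and deg Q - deg P = 2 ≥ 2, so the integral of f over the upper semicircle |z| = R tends to 0 as R → ∞. Closing the contour in the upper half-plane,
  ∫_{-∞}^{∞} f(x) dx = 2πi · Σ Res(f, z_k)  over the poles with Im z_k > 0.

Zeros of the denominator: z^2 + 37 = 0 gives z = ±sqrt(37)*I; z^2 + 61 = 0 gives z = ±sqrt(61)*I.
Upper half-plane: z = sqrt(37)*I, z = sqrt(61)*I (simple).

Each pole is a simple zero of Q(z) = z^4 + 98*z^2 + 2257, so Res(f, z₀) = P(z₀)/Q'(z₀) with P(z) = 3*z^2, Q'(z) = 4*z^3 + 196*z:
  Res(f, sqrt(37)*I) = (-111)/(48*sqrt(37)*I) = sqrt(37)*I/16
  Res(f, sqrt(61)*I) = (-183)/(-48*sqrt(61)*I) = -sqrt(61)*I/16

Sum of residues: I*(-sqrt(61) + sqrt(37))/16
∫_{-∞}^{∞} f(x) dx = 2πi · (I*(-sqrt(61) + sqrt(37))/16) = pi*(-sqrt(37) + sqrt(61))/8

Final answer: pi*(-sqrt(37) + sqrt(61))/8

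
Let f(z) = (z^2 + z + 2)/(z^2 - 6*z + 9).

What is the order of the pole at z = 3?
2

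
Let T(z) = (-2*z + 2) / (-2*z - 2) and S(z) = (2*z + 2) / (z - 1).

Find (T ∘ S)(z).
(z + 3)/(3*z + 1)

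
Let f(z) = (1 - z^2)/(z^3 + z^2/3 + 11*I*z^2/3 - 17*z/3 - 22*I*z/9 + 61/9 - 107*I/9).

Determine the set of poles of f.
The singularities of f are the zeros of the denominator. Factoring,
  z^3 + z^2/3 + 11*I*z^2/3 - 17*z/3 - 22*I*z/9 + 61/9 - 107*I/9 = (z + 1/3 + 3*I)*(z - 2 - I/3)*(z + 2 + I)
so the candidates are z = -1/3 - 3*I, z = 2 + I/3, z = -2 - I.

Check the numerator P(z) = 1 - z^2 at each one:
  P(-1/3 - 3*I) = 89/9 - 2*I ≠ 0, so z = -1/3 - 3*I is a (simple) pole.
  P(2 + I/3) = -26/9 - 4*I/3 ≠ 0, so z = 2 + I/3 is a (simple) pole.
  P(-2 - I) = -2 - 4*I ≠ 0, so z = -2 - I is a (simple) pole.

Poles of f: {-2 - I, -1/3 - 3*I, 2 + I/3}

Final answer: {-2 - I, -1/3 - 3*I, 2 + I/3}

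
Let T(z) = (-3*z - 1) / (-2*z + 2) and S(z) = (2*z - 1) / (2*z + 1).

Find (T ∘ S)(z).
(T ∘ S)(z) = T(S(z)) = ((-3)*S(z) + (-1))/((-2)*S(z) + (2)). Multiply numerator and denominator by 2*z + 1:
  numerator:   (-3)*(2*z - 1) + (-1)*(2*z + 1) = -8*z + 2
  denominator: (-2)*(2*z - 1) + (2)*(2*z + 1) = 4
(T ∘ S)(z) = (-8*z + 2)/4 = (-4*z + 1)/2

Final answer: (-4*z + 1)/2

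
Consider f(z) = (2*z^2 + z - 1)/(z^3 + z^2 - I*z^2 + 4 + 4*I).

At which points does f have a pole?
{-2, 2*I, 1 - I}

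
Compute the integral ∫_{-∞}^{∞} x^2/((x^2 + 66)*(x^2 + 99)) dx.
Let f(z) = z^2/((z^2 + 66)*(z^2 + 99)). The denominator has no real zeros and deg Q - deg P = 2 ≥ 2, so the integral of f over the upper semicircle |z| = R tends to 0 as R → ∞. Closing the contour in the upper half-plane,
  ∫_{-∞}^{∞} f(x) dx = 2πi · Σ Res(f, z_k)  over the poles with Im z_k > 0.

Zeros of the denominator: z^2 + 66 = 0 gives z = ±sqrt(66)*I; z^2 + 99 = 0 gives z = ±3*sqrt(11)*I.
Upper half-plane: z = 3*sqrt(11)*I, z = sqrt(66)*I (simple).

Each pole is a simple zero of Q(z) = z^4 + 165*z^2 + 6534, so Res(f, z₀) = P(z₀)/Q'(z₀) with P(z) = z^2, Q'(z) = 4*z^3 + 330*z:
  Res(f, 3*sqrt(11)*I) = (-99)/(-198*sqrt(11)*I) = -sqrt(11)*I/22
  Res(f, sqrt(66)*I) = (-66)/(66*sqrt(66)*I) = sqrt(66)*I/66

Sum of residues: I*(-3*sqrt(11) + sqrt(66))/66
∫_{-∞}^{∞} f(x) dx = 2πi · (I*(-3*sqrt(11) + sqrt(66))/66) = pi*(-sqrt(66) + 3*sqrt(11))/33

Final answer: pi*(-sqrt(66) + 3*sqrt(11))/33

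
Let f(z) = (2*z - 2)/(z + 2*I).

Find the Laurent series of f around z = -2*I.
Put w = z - (-2*I), i.e. z = w - 2*I. The denominator is w, so it suffices to rewrite the numerator in powers of w.

P(z) = 2*z - 2
P(w - 2*I) = -2 - 4*I + 2*w

Dividing each term by w:
  f = (-2 - 4*I)/w + 2

Substituting back w = z + 2*I:
  f(z) = (-2 - 4*I)/(z + 2*I) + 2

The series is finite because the numerator is a polynomial; the negative powers form the principal part, and the coefficient of 1/(z + 2*I) gives Res(f, -2*I) = -2 - 4*I.

Final answer: (-2 - 4*I)/(z + 2*I) + 2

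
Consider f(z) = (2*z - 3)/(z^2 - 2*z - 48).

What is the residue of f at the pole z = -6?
Write f(z) = P(z)/Q(z) with P(z) = 2*z - 3 and Q(z) = z^2 - 2*z - 48.
The denominator factors as Q(z) = (z + 6)*(z - 8), so z = -6 is a simple zero of Q and P is analytic there; z = -6 is therefore a simple pole and
  Res(f, z₀) = P(z₀)/Q'(z₀).

Q'(z) = 2*z - 2, so Q'(-6) = -14.
P(-6) = -15.

Res(f, -6) = (-15)/(-14) = 15/14

Final answer: 15/14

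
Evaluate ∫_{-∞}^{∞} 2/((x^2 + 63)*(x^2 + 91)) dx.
Let f(z) = 2/((z^2 + 63)*(z^2 + 91)). The denominator has no real zeros and deg Q - deg P = 4 ≥ 2, so the integral of f over the upper semicircle |z| = R tends to 0 as R → ∞. Closing the contour in the upper half-plane,
  ∫_{-∞}^{∞} f(x) dx = 2πi · Σ Res(f, z_k)  over the poles with Im z_k > 0.

Zeros of the denominator: z^2 + 63 = 0 gives z = ±3*sqrt(7)*I; z^2 + 91 = 0 gives z = ±sqrt(91)*I.
Upper half-plane: z = 3*sqrt(7)*I, z = sqrt(91)*I (simple).

Each pole is a simple zero of Q(z) = z^4 + 154*z^2 + 5733, so Res(f, z₀) = P(z₀)/Q'(z₀) with P(z) = 2, Q'(z) = 4*z^3 + 308*z:
  Res(f, 3*sqrt(7)*I) = (2)/(168*sqrt(7)*I) = -sqrt(7)*I/588
  Res(f, sqrt(91)*I) = (2)/(-56*sqrt(91)*I) = sqrt(91)*I/2548

Sum of residues: I*(-sqrt(7)/588 + sqrt(91)/2548)
∫_{-∞}^{∞} f(x) dx = 2πi · (I*(-sqrt(7)/588 + sqrt(91)/2548)) = pi*(-3*sqrt(91) + 13*sqrt(7))/3822

Final answer: pi*(-3*sqrt(91) + 13*sqrt(7))/3822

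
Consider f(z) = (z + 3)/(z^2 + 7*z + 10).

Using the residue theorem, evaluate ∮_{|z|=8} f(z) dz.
By the residue theorem, ∮_C f(z) dz = 2πi · (sum of the residues of f at the poles inside |z| = 8).

The denominator factors as (z + 2)*(z + 5), so the singularities of f are simple poles at z = -2, z = -5.
  |-2|² = 4 < 64 = 8², so this pole is inside the contour.
  |-5|² = 25 < 64 = 8², so this pole is inside the contour.

With P(z) = z + 3 and Q(z) = z^2 + 7*z + 10, each pole is simple, so Res(f, z₀) = P(z₀)/Q'(z₀) with Q'(z) = 2*z + 7.
  Res(f, -2) = P(-2)/Q'(-2) = (1)/(3) = 1/3
  Res(f, -5) = P(-5)/Q'(-5) = (-2)/(-3) = 2/3

Sum of residues inside C: 1
∮_C f(z) dz = 2πi · (1) = 2*I*pi

Final answer: 2*I*pi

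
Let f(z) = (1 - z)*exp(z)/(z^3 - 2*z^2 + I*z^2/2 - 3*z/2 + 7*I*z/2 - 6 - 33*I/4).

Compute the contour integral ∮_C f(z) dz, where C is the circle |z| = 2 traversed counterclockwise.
By the residue theorem, ∮_C f(z) dz = 2πi · (sum of the residues of f at the poles inside |z| = 2).

The denominator factors as (z - 1/2 + 3*I/2)*(z - 3 + I/2)*(z + 3/2 - 3*I/2), so the singularities of f are simple poles at z = 1/2 - 3*I/2, z = 3 - I/2, z = -3/2 + 3*I/2.
  |1/2 - 3*I/2|² = 5/2 < 4 = 2², so this pole is inside the contour.
  |3 - I/2|² = 37/4 > 4 = 2², so this pole is outside the contour.
  |-3/2 + 3*I/2|² = 9/2 > 4 = 2², so this pole is outside the contour.

With P(z) = (1 - z)*exp(z) and Q(z) = z^3 - 2*z^2 + I*z^2/2 - 3*z/2 + 7*I*z/2 - 6 - 33*I/4, each pole is simple, so Res(f, z₀) = P(z₀)/Q'(z₀) with Q'(z) = 3*z^2 - 4*z + I*z - 3/2 + 7*I/2.
  Res(f, 1/2 - 3*I/2) = P(1/2 - 3*I/2)/Q'(1/2 - 3*I/2) = ((1/2 + 3*I/2)*exp(1/2 - 3*I/2))/(-8 + 11*I/2) = (17/377 - 59*I/377)*exp(1/2 - 3*I/2)

∮_C f(z) dz = 2πi · ((17/377 - 59*I/377)*exp(1/2 - 3*I/2)) = pi*(118/377 + 34*I/377)*exp(1/2 - 3*I/2)

Final answer: pi*(118/377 + 34*I/377)*exp(1/2 - 3*I/2)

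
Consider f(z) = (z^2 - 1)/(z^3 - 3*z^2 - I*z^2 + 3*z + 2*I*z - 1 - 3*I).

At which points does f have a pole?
The singularities of f are the zeros of the denominator. Factoring,
  z^3 - 3*z^2 - I*z^2 + 3*z + 2*I*z - 1 - 3*I = (z - 2 - I)*(z - I)*(z - 1 + I)
so the candidates are z = 2 + I, z = I, z = 1 - I.

Check the numerator P(z) = z^2 - 1 at each one:
  P(2 + I) = 2 + 4*I ≠ 0, so z = 2 + I is a (simple) pole.
  P(I) = -2 ≠ 0, so z = I is a (simple) pole.
  P(1 - I) = -1 - 2*I ≠ 0, so z = 1 - I is a (simple) pole.

Poles of f: {I, 1 - I, 2 + I}

Final answer: {I, 1 - I, 2 + I}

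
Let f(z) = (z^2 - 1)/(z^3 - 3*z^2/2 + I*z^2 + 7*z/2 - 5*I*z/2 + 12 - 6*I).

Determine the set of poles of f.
{-3/2, 1 - 3*I, 2 + 2*I}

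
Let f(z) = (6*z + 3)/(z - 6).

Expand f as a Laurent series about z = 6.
Put w = z - (6), i.e. z = w + 6. The denominator is w, so it suffices to rewrite the numerator in powers of w.

P(z) = 6*z + 3
P(w + 6) = 39 + 6*w

Dividing each term by w:
  f = 39/w + 6

Substituting back w = z - 6:
  f(z) = 39/(z - 6) + 6

The series is finite because the numerator is a polynomial; the negative powers form the principal part, and the coefficient of 1/(z - 6) gives Res(f, 6) = 39.

Final answer: 39/(z - 6) + 6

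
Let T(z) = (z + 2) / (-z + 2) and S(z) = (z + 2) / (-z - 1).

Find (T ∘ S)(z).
(T ∘ S)(z) = T(S(z)) = ((1)*S(z) + (2))/((-1)*S(z) + (2)). Multiply numerator and denominator by -z - 1:
  numerator:   (1)*(z + 2) + (2)*(-z - 1) = -z
  denominator: (-1)*(z + 2) + (2)*(-z - 1) = -3*z - 4
(T ∘ S)(z) = -z/(-3*z - 4) = z/(3*z + 4)

Final answer: z/(3*z + 4)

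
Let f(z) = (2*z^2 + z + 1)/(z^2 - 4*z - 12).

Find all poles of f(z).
The singularities of f are the zeros of the denominator. Factoring,
  z^2 - 4*z - 12 = (z + 2)*(z - 6)
so the candidates are z = -2, z = 6.

Check the numerator P(z) = 2*z^2 + z + 1 at each one:
  P(-2) = 7 ≠ 0, so z = -2 is a (simple) pole.
  P(6) = 79 ≠ 0, so z = 6 is a (simple) pole.

Poles of f: {-2, 6}

Final answer: {-2, 6}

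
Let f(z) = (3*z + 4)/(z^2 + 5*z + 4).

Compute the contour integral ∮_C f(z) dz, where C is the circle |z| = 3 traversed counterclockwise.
By the residue theorem, ∮_C f(z) dz = 2πi · (sum of the residues of f at the poles inside |z| = 3).

The denominator factors as (z + 4)*(z + 1), so the singularities of f are simple poles at z = -4, z = -1.
  |-4|² = 16 > 9 = 3², so this pole is outside the contour.
  |-1|² = 1 < 9 = 3², so this pole is inside the contour.

With P(z) = 3*z + 4 and Q(z) = z^2 + 5*z + 4, each pole is simple, so Res(f, z₀) = P(z₀)/Q'(z₀) with Q'(z) = 2*z + 5.
  Res(f, -1) = P(-1)/Q'(-1) = (1)/(3) = 1/3

∮_C f(z) dz = 2πi · (1/3) = 2*I*pi/3

Final answer: 2*I*pi/3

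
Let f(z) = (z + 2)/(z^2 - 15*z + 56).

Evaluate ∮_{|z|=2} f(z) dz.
By the residue theorem, ∮_C f(z) dz = 2πi · (sum of the residues of f at the poles inside |z| = 2).

The denominator factors as (z - 8)*(z - 7), so the singularities of f are simple poles at z = 8, z = 7.
  |8|² = 64 > 4 = 2², so this pole is outside the contour.
  |7|² = 49 > 4 = 2², so this pole is outside the contour.

No pole lies inside the contour, so f is analytic on and inside C and the integral is 0 (Cauchy's theorem).

Final answer: 0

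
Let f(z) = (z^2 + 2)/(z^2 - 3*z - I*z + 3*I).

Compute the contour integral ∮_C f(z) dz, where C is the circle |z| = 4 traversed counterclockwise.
pi*(-2 + 6*I)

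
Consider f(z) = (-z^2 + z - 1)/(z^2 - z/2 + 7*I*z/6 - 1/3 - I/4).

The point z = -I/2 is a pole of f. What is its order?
Factor the denominator:
  z^2 - z/2 + 7*I*z/6 - 1/3 - I/4 = (z + I/2)*(z - 1/2 + 2*I/3)

The numerator P(z) = -z^2 + z - 1 has P(-I/2) = -3/4 - I/2 ≠ 0, so no factor of (z + I/2) cancels.
Near z = -I/2 we can therefore write f(z) = g(z)/(z + I/2) with g analytic at -I/2 and g(-I/2) ≠ 0 (g is the numerator divided by the remaining denominator factors).

Hence z = -I/2 is a pole of order 1.

Final answer: 1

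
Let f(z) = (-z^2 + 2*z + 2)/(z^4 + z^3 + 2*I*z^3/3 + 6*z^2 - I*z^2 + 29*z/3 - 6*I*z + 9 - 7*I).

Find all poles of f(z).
The singularities of f are the zeros of the denominator. Factoring,
  z^4 + z^3 + 2*I*z^3/3 + 6*z^2 - I*z^2 + 29*z/3 - 6*I*z + 9 - 7*I = (z + 1 + 2*I/3)*(z + 3*I)*(z + 1 - I)*(z - 1 - 2*I)
so the candidates are z = -1 - 2*I/3, z = -3*I, z = -1 + I, z = 1 + 2*I.

Check the numerator P(z) = -z^2 + 2*z + 2 at each one:
  P(-1 - 2*I/3) = -5/9 - 8*I/3 ≠ 0, so z = -1 - 2*I/3 is a (simple) pole.
  P(-3*I) = 11 - 6*I ≠ 0, so z = -3*I is a (simple) pole.
  P(-1 + I) = 4*I ≠ 0, so z = -1 + I is a (simple) pole.
  P(1 + 2*I) = 7 ≠ 0, so z = 1 + 2*I is a (simple) pole.

Poles of f: {-1 - 2*I/3, -1 + I, -3*I, 1 + 2*I}

Final answer: {-1 - 2*I/3, -1 + I, -3*I, 1 + 2*I}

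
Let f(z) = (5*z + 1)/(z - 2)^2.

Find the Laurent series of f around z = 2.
Put w = z - (2), i.e. z = w + 2. The denominator is w^2, so it suffices to rewrite the numerator in powers of w.

P(z) = 5*z + 1
P(w + 2) = 11 + 5*w

Dividing each term by w^2:
  f = 11/w^2 + 5/w

Substituting back w = z - 2:
  f(z) = 11/(z - 2)^2 + 5/(z - 2)

The series is finite because the numerator is a polynomial; the negative powers form the principal part, and the coefficient of 1/(z - 2) gives Res(f, 2) = 5.

Final answer: 11/(z - 2)^2 + 5/(z - 2)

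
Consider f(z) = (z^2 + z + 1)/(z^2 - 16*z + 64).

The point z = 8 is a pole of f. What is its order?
Factor the denominator:
  z^2 - 16*z + 64 = (z - 8)^2

The numerator P(z) = z^2 + z + 1 has P(8) = 73 ≠ 0, so no factor of (z - 8) cancels.
Near z = 8 we can therefore write f(z) = g(z)/(z - 8)^2 with g analytic at 8 and g(8) ≠ 0 (g is just the numerator).

Hence z = 8 is a pole of order 2.

Final answer: 2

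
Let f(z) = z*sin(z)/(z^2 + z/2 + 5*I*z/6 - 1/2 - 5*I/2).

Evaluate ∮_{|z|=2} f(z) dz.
By the residue theorem, ∮_C f(z) dz = 2πi · (sum of the residues of f at the poles inside |z| = 2).

The denominator factors as (z - 1 - 2*I/3)*(z + 3/2 + 3*I/2), so the singularities of f are simple poles at z = 1 + 2*I/3, z = -3/2 - 3*I/2.
  |1 + 2*I/3|² = 13/9 < 4 = 2², so this pole is inside the contour.
  |-3/2 - 3*I/2|² = 9/2 > 4 = 2², so this pole is outside the contour.

With P(z) = z*sin(z) and Q(z) = z^2 + z/2 + 5*I*z/6 - 1/2 - 5*I/2, each pole is simple, so Res(f, z₀) = P(z₀)/Q'(z₀) with Q'(z) = 2*z + 1/2 + 5*I/6.
  Res(f, 1 + 2*I/3) = P(1 + 2*I/3)/Q'(1 + 2*I/3) = ((1 + 2*I/3)*sin(1 + 2*I/3))/(5/2 + 13*I/6) = (71/197 - 9*I/197)*sin(1 + 2*I/3)

∮_C f(z) dz = 2πi · ((71/197 - 9*I/197)*sin(1 + 2*I/3)) = pi*(18/197 + 142*I/197)*sin(1 + 2*I/3)

Final answer: pi*(18/197 + 142*I/197)*sin(1 + 2*I/3)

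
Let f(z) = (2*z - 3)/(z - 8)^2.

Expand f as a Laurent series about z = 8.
Put w = z - (8), i.e. z = w + 8. The denominator is w^2, so it suffices to rewrite the numerator in powers of w.

P(z) = 2*z - 3
P(w + 8) = 13 + 2*w

Dividing each term by w^2:
  f = 13/w^2 + 2/w

Substituting back w = z - 8:
  f(z) = 13/(z - 8)^2 + 2/(z - 8)

The series is finite because the numerator is a polynomial; the negative powers form the principal part, and the coefficient of 1/(z - 8) gives Res(f, 8) = 2.

Final answer: 13/(z - 8)^2 + 2/(z - 8)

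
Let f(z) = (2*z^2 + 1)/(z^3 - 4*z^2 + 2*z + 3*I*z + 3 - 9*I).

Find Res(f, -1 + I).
Write f(z) = P(z)/Q(z) with P(z) = 2*z^2 + 1 and Q(z) = z^3 - 4*z^2 + 2*z + 3*I*z + 3 - 9*I.
The denominator factors as Q(z) = (z + 1 - I)*(z - 2 + I)*(z - 3), so z = -1 + I is a simple zero of Q and P is analytic there; z = -1 + I is therefore a simple pole and
  Res(f, z₀) = P(z₀)/Q'(z₀).

Q'(z) = 3*z^2 - 8*z + 2 + 3*I, so Q'(-1 + I) = 10 - 11*I.
P(-1 + I) = 1 - 4*I.

Res(f, -1 + I) = (1 - 4*I)/(10 - 11*I) = 54/221 - 29*I/221

Final answer: 54/221 - 29*I/221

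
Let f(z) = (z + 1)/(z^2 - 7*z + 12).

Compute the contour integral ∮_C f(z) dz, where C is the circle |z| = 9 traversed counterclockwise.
2*I*pi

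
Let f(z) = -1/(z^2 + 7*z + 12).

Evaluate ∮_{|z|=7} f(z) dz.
0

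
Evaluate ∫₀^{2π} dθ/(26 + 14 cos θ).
Let J = ∫₀^{2π} dθ/(26 + 14 cos θ).
Put z = e^{iθ}: then cos θ = (z + 1/z)/2, dθ = dz/(iz), and z runs once counterclockwise around |z| = 1:
  J = ∮_{|z|=1} 1/(26 + 14*(z + 1/z)/2) · dz/(iz) = (2/i) ∮_{|z|=1} dz/(14*z^2 + 52*z + 14).
The roots of 14*z^2 + 52*z + 14 are z = (-26 ± sqrt(26^2 - 14^2))/14, with sqrt(480) = 4*sqrt(30); their product is 1, so only z₊ = -13/7 + 2*sqrt(30)/7 lies inside the unit circle (z₋ = -13/7 - 2*sqrt(30)/7 lies outside).
z₊ is a simple zero of q(z) = 14*z^2 + 52*z + 14, so Res(1/q, z₊) = 1/q'(z₊) with q'(z) = 28*z + 52; and q'(z₊) = 14*(z₊ - z₋) = 8*sqrt(30).
Therefore J = (2/i) · 2πi · 1/(8*sqrt(30)) = 2*pi/(4*sqrt(30)) = sqrt(30)*pi/60

Final answer: sqrt(30)*pi/60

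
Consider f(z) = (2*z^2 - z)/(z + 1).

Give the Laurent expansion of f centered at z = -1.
Put w = z - (-1), i.e. z = w - 1. The denominator is w, so it suffices to rewrite the numerator in powers of w.

P(z) = 2*z^2 - z
P(w - 1) = 3 - 5*w + 2*w^2

Dividing each term by w:
  f = 3/w - 5 + 2*w

Substituting back w = z + 1:
  f(z) = 3/(z + 1) - 5 + 2*(z + 1)

The series is finite because the numerator is a polynomial; the negative powers form the principal part, and the coefficient of 1/(z + 1) gives Res(f, -1) = 3.

Final answer: 3/(z + 1) - 5 + 2*(z + 1)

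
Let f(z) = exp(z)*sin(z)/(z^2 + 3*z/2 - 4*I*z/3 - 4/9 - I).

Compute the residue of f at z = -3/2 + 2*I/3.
2*exp(-3/2 + 2*I/3)*sin(3/2 - 2*I/3)/3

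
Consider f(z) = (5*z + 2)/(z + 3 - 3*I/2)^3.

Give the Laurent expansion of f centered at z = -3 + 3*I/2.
Put w = z - (-3 + 3*I/2), i.e. z = w - 3 + 3*I/2. The denominator is w^3, so it suffices to rewrite the numerator in powers of w.

P(z) = 5*z + 2
P(w - 3 + 3*I/2) = -13 + 15*I/2 + 5*w

Dividing each term by w^3:
  f = (-13 + 15*I/2)/w^3 + 5/w^2

Substituting back w = z + 3 - 3*I/2:
  f(z) = (-13 + 15*I/2)/(z + 3 - 3*I/2)^3 + 5/(z + 3 - 3*I/2)^2

The series is finite because the numerator is a polynomial; the negative powers form the principal part.

Final answer: (-13 + 15*I/2)/(z + 3 - 3*I/2)^3 + 5/(z + 3 - 3*I/2)^2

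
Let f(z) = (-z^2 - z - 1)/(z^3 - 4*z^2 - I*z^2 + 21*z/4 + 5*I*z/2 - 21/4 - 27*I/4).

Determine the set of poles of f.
{3*I/2, 1 - 3*I/2, 3 + I}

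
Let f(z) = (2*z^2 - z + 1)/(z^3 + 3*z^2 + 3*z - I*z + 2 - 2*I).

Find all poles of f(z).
The singularities of f are the zeros of the denominator. Factoring,
  z^3 + 3*z^2 + 3*z - I*z + 2 - 2*I = (z - I)*(z + 1 + I)*(z + 2)
so the candidates are z = I, z = -1 - I, z = -2.

Check the numerator P(z) = 2*z^2 - z + 1 at each one:
  P(I) = -1 - I ≠ 0, so z = I is a (simple) pole.
  P(-1 - I) = 2 + 5*I ≠ 0, so z = -1 - I is a (simple) pole.
  P(-2) = 11 ≠ 0, so z = -2 is a (simple) pole.

Poles of f: {-2, -1 - I, I}

Final answer: {-2, -1 - I, I}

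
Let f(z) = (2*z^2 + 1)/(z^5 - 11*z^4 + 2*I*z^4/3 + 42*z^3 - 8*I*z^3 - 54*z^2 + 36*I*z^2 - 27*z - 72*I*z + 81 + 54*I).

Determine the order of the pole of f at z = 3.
4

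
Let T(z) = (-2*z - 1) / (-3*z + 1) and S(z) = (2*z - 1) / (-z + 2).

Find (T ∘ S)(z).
(T ∘ S)(z) = T(S(z)) = ((-2)*S(z) + (-1))/((-3)*S(z) + (1)). Multiply numerator and denominator by -z + 2:
  numerator:   (-2)*(2*z - 1) + (-1)*(-z + 2) = -3*z
  denominator: (-3)*(2*z - 1) + (1)*(-z + 2) = -7*z + 5
(T ∘ S)(z) = -3*z/(-7*z + 5) = 3*z/(7*z - 5)

Final answer: 3*z/(7*z - 5)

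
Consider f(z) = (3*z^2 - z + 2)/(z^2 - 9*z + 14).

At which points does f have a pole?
The singularities of f are the zeros of the denominator. Factoring,
  z^2 - 9*z + 14 = (z - 7)*(z - 2)
so the candidates are z = 7, z = 2.

Check the numerator P(z) = 3*z^2 - z + 2 at each one:
  P(7) = 142 ≠ 0, so z = 7 is a (simple) pole.
  P(2) = 12 ≠ 0, so z = 2 is a (simple) pole.

Poles of f: {2, 7}

Final answer: {2, 7}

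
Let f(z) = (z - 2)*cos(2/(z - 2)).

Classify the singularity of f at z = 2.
Let u = z - 2. Then
  cos(2/u) = Σ_{k≥0} (-1)^k (2)^(2k)/((2k)!·u^(2k)) = 1 - 2/u^2 + 2/(3*u^4) + ...
which has infinitely many negative powers of u, so cos(2/(z - 2)) has an essential singularity at z = 2.
The extra factor z - 2 is a nonzero polynomial; if the product had at most a pole at z = 2, dividing by that polynomial would leave cos(2/(z - 2)) with at most a pole too — contradiction. (Equivalently, the product's Laurent series still has infinitely many negative powers.)
So the singularity is essential.

Final answer: essential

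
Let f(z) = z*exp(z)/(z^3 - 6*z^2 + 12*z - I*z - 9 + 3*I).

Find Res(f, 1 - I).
Write f(z) = P(z)/Q(z) with P(z) = z*exp(z) and Q(z) = z^3 - 6*z^2 + 12*z - I*z - 9 + 3*I.
The denominator factors as Q(z) = (z - 3)*(z - 2 - I)*(z - 1 + I), so z = 1 - I is a simple zero of Q and P is analytic there; z = 1 - I is therefore a simple pole and
  Res(f, z₀) = P(z₀)/Q'(z₀).

Q'(z) = 3*z^2 - 12*z + 12 - I, so Q'(1 - I) = 5*I.
P(1 - I) = (1 - I)*exp(1 - I).

Res(f, 1 - I) = ((1 - I)*exp(1 - I))/(5*I) = (-1/5 - I/5)*exp(1 - I)

Final answer: (-1/5 - I/5)*exp(1 - I)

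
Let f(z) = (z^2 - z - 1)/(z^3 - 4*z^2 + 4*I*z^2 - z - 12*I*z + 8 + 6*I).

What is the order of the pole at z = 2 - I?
Factor the denominator:
  z^3 - 4*z^2 + 4*I*z^2 - z - 12*I*z + 8 + 6*I = (z - 2 + I)^2*(z + 2*I)

The numerator P(z) = z^2 - z - 1 has P(2 - I) = -3*I ≠ 0, so no factor of (z - 2 + I) cancels.
Near z = 2 - I we can therefore write f(z) = g(z)/(z - 2 + I)^2 with g analytic at 2 - I and g(2 - I) ≠ 0 (g is the numerator divided by the remaining denominator factors).

Hence z = 2 - I is a pole of order 2.

Final answer: 2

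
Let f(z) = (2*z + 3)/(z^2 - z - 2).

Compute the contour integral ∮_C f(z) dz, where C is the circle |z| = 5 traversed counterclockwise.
By the residue theorem, ∮_C f(z) dz = 2πi · (sum of the residues of f at the poles inside |z| = 5).

The denominator factors as (z + 1)*(z - 2), so the singularities of f are simple poles at z = -1, z = 2.
  |-1|² = 1 < 25 = 5², so this pole is inside the contour.
  |2|² = 4 < 25 = 5², so this pole is inside the contour.

With P(z) = 2*z + 3 and Q(z) = z^2 - z - 2, each pole is simple, so Res(f, z₀) = P(z₀)/Q'(z₀) with Q'(z) = 2*z - 1.
  Res(f, -1) = P(-1)/Q'(-1) = (1)/(-3) = -1/3
  Res(f, 2) = P(2)/Q'(2) = (7)/(3) = 7/3

Sum of residues inside C: 2
∮_C f(z) dz = 2πi · (2) = 4*I*pi

Final answer: 4*I*pi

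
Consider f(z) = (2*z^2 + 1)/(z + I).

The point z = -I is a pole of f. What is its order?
1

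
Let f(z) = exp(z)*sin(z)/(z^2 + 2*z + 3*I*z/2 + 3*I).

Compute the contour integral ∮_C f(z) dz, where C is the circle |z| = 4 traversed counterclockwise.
pi*(16/25 + 12*I/25)*exp(-3*I/2)*sinh(3/2) + pi*(-12/25 + 16*I/25)*exp(-2)*sin(2)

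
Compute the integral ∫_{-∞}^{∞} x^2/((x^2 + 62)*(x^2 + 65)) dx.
Let f(z) = z^2/((z^2 + 62)*(z^2 + 65)). The denominator has no real zeros and deg Q - deg P = 2 ≥ 2, so the integral of f over the upper semicircle |z| = R tends to 0 as R → ∞. Closing the contour in the upper half-plane,
  ∫_{-∞}^{∞} f(x) dx = 2πi · Σ Res(f, z_k)  over the poles with Im z_k > 0.

Zeros of the denominator: z^2 + 62 = 0 gives z = ±sqrt(62)*I; z^2 + 65 = 0 gives z = ±sqrt(65)*I.
Upper half-plane: z = sqrt(62)*I, z = sqrt(65)*I (simple).

Each pole is a simple zero of Q(z) = z^4 + 127*z^2 + 4030, so Res(f, z₀) = P(z₀)/Q'(z₀) with P(z) = z^2, Q'(z) = 4*z^3 + 254*z:
  Res(f, sqrt(62)*I) = (-62)/(6*sqrt(62)*I) = sqrt(62)*I/6
  Res(f, sqrt(65)*I) = (-65)/(-6*sqrt(65)*I) = -sqrt(65)*I/6

Sum of residues: I*(-sqrt(65) + sqrt(62))/6
∫_{-∞}^{∞} f(x) dx = 2πi · (I*(-sqrt(65) + sqrt(62))/6) = pi*(-sqrt(62) + sqrt(65))/3

Final answer: pi*(-sqrt(62) + sqrt(65))/3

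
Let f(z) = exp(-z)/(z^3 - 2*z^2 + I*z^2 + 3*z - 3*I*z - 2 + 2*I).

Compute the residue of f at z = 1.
(2/5 + I/5)*exp(-1)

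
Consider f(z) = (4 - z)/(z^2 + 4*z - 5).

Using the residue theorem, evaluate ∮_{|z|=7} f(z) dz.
By the residue theorem, ∮_C f(z) dz = 2πi · (sum of the residues of f at the poles inside |z| = 7).

The denominator factors as (z - 1)*(z + 5), so the singularities of f are simple poles at z = 1, z = -5.
  |1|² = 1 < 49 = 7², so this pole is inside the contour.
  |-5|² = 25 < 49 = 7², so this pole is inside the contour.

With P(z) = 4 - z and Q(z) = z^2 + 4*z - 5, each pole is simple, so Res(f, z₀) = P(z₀)/Q'(z₀) with Q'(z) = 2*z + 4.
  Res(f, 1) = P(1)/Q'(1) = (3)/(6) = 1/2
  Res(f, -5) = P(-5)/Q'(-5) = (9)/(-6) = -3/2

Sum of residues inside C: -1
∮_C f(z) dz = 2πi · (-1) = -2*I*pi

Final answer: -2*I*pi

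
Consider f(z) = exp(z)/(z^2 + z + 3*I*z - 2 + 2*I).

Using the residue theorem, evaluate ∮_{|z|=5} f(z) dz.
pi*(1 - I)*exp(-1 - I) + pi*(-1 + I)*exp(-2*I)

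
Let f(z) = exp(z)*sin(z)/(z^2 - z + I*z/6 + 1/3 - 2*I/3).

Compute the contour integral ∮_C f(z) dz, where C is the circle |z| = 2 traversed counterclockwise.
By the residue theorem, ∮_C f(z) dz = 2πi · (sum of the residues of f at the poles inside |z| = 2).

The denominator factors as (z + 2*I/3)*(z - 1 - I/2), so the singularities of f are simple poles at z = -2*I/3, z = 1 + I/2.
  |-2*I/3|² = 4/9 < 4 = 2², so this pole is inside the contour.
  |1 + I/2|² = 5/4 < 4 = 2², so this pole is inside the contour.

With P(z) = exp(z)*sin(z) and Q(z) = z^2 - z + I*z/6 + 1/3 - 2*I/3, each pole is simple, so Res(f, z₀) = P(z₀)/Q'(z₀) with Q'(z) = 2*z - 1 + I/6.
  Res(f, -2*I/3) = P(-2*I/3)/Q'(-2*I/3) = (-I*exp(-2*I/3)*sinh(2/3))/(-1 - 7*I/6) = (42/85 + 36*I/85)*exp(-2*I/3)*sinh(2/3)
  Res(f, 1 + I/2) = P(1 + I/2)/Q'(1 + I/2) = (exp(1 + I/2)*sin(1 + I/2))/(1 + 7*I/6) = (36/85 - 42*I/85)*exp(1 + I/2)*sin(1 + I/2)

Sum of residues inside C: (36/85 - 42*I/85)*exp(1 + I/2)*sin(1 + I/2) + (42/85 + 36*I/85)*exp(-2*I/3)*sinh(2/3)
∮_C f(z) dz = 2πi · ((36/85 - 42*I/85)*exp(1 + I/2)*sin(1 + I/2) + (42/85 + 36*I/85)*exp(-2*I/3)*sinh(2/3)) = pi*(-72/85 + 84*I/85)*exp(-2*I/3)*sinh(2/3) + pi*(84/85 + 72*I/85)*exp(1 + I/2)*sin(1 + I/2)

Final answer: pi*(-72/85 + 84*I/85)*exp(-2*I/3)*sinh(2/3) + pi*(84/85 + 72*I/85)*exp(1 + I/2)*sin(1 + I/2)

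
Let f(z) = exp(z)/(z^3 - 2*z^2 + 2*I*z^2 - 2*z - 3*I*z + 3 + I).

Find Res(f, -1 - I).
(2/15 - I/15)*exp(-1 - I)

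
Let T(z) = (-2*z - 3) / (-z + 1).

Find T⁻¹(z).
Set w = T(z) = (-2*z - 3) / (-z + 1) and solve for z:
  w*(-z + 1) = -2*z - 3
  w + z*(2 - w) + 3 = 0
  z*(2 - w) = -w - 3
  z = (w + 3)/(w - 2)
Renaming the variable, T⁻¹(z) = (z + 3)/(z - 2).
(Check: ad - bc = -5 ≠ 0, so T is invertible.)

Final answer: (z + 3)/(z - 2)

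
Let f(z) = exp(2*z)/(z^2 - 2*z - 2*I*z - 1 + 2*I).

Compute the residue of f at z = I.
-exp(2*I)/2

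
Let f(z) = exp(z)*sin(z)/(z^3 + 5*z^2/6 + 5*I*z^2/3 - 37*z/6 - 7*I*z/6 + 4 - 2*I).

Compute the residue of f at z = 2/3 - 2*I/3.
Write f(z) = P(z)/Q(z) with P(z) = exp(z)*sin(z) and Q(z) = z^3 + 5*z^2/6 + 5*I*z^2/3 - 37*z/6 - 7*I*z/6 + 4 - 2*I.
The denominator factors as Q(z) = (z - 3/2)*(z + 3 + I)*(z - 2/3 + 2*I/3), so z = 2/3 - 2*I/3 is a simple zero of Q and P is analytic there; z = 2/3 - 2*I/3 is therefore a simple pole and
  Res(f, z₀) = P(z₀)/Q'(z₀).

Q'(z) = 3*z^2 + 5*z/3 + 10*I*z/3 - 37/6 - 7*I/6, so Q'(2/3 - 2*I/3) = -17/6 - 49*I/18.
P(2/3 - 2*I/3) = exp(2/3 - 2*I/3)*sin(2/3 - 2*I/3).

Res(f, 2/3 - 2*I/3) = (exp(2/3 - 2*I/3)*sin(2/3 - 2*I/3))/(-17/6 - 49*I/18) = (-459/2501 + 441*I/2501)*exp(2/3 - 2*I/3)*sin(2/3 - 2*I/3)

Final answer: (-459/2501 + 441*I/2501)*exp(2/3 - 2*I/3)*sin(2/3 - 2*I/3)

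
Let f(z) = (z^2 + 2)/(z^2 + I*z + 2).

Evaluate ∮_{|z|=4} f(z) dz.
By the residue theorem, ∮_C f(z) dz = 2πi · (sum of the residues of f at the poles inside |z| = 4).

The denominator factors as (z + 2*I)*(z - I), so the singularities of f are simple poles at z = -2*I, z = I.
  |-2*I|² = 4 < 16 = 4², so this pole is inside the contour.
  |I|² = 1 < 16 = 4², so this pole is inside the contour.

With P(z) = z^2 + 2 and Q(z) = z^2 + I*z + 2, each pole is simple, so Res(f, z₀) = P(z₀)/Q'(z₀) with Q'(z) = 2*z + I.
  Res(f, -2*I) = P(-2*I)/Q'(-2*I) = (-2)/(-3*I) = -2*I/3
  Res(f, I) = P(I)/Q'(I) = (1)/(3*I) = -I/3

Sum of residues inside C: -I
∮_C f(z) dz = 2πi · (-I) = 2*pi

Final answer: 2*pi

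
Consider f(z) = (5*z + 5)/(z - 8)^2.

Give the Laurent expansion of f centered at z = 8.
Put w = z - (8), i.e. z = w + 8. The denominator is w^2, so it suffices to rewrite the numerator in powers of w.

P(z) = 5*z + 5
P(w + 8) = 45 + 5*w

Dividing each term by w^2:
  f = 45/w^2 + 5/w

Substituting back w = z - 8:
  f(z) = 45/(z - 8)^2 + 5/(z - 8)

The series is finite because the numerator is a polynomial; the negative powers form the principal part, and the coefficient of 1/(z - 8) gives Res(f, 8) = 5.

Final answer: 45/(z - 8)^2 + 5/(z - 8)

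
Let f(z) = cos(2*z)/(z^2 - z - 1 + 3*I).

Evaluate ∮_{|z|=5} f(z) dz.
pi*(-4/13 + 6*I/13)*cos(4 - 2*I) + pi*(4/13 - 6*I/13)*cos(2 - 2*I)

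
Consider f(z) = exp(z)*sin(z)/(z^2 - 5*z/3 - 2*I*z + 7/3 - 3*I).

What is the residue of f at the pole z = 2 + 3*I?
(21/193 - 36*I/193)*exp(2 + 3*I)*sin(2 + 3*I)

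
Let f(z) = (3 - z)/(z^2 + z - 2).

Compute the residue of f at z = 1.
Write f(z) = P(z)/Q(z) with P(z) = 3 - z and Q(z) = z^2 + z - 2.
The denominator factors as Q(z) = (z + 2)*(z - 1), so z = 1 is a simple zero of Q and P is analytic there; z = 1 is therefore a simple pole and
  Res(f, z₀) = P(z₀)/Q'(z₀).

Q'(z) = 2*z + 1, so Q'(1) = 3.
P(1) = 2.

Res(f, 1) = (2)/(3) = 2/3

Final answer: 2/3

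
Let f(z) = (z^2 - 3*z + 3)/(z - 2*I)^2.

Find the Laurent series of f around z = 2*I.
(-1 - 6*I)/(z - 2*I)^2 + (-3 + 4*I)/(z - 2*I) + 1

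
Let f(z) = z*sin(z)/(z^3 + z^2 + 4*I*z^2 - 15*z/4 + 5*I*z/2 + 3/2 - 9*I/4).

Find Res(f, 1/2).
Write f(z) = P(z)/Q(z) with P(z) = z*sin(z) and Q(z) = z^3 + z^2 + 4*I*z^2 - 15*z/4 + 5*I*z/2 + 3/2 - 9*I/4.
The denominator factors as Q(z) = (z - 1/2)*(z + 3/2 + I)*(z + 3*I), so z = 1/2 is a simple zero of Q and P is analytic there; z = 1/2 is therefore a simple pole and
  Res(f, z₀) = P(z₀)/Q'(z₀).

Q'(z) = 3*z^2 + 2*z + 8*I*z - 15/4 + 5*I/2, so Q'(1/2) = -2 + 13*I/2.
P(1/2) = sin(1/2)/2.

Res(f, 1/2) = (sin(1/2)/2)/(-2 + 13*I/2) = (-4/185 - 13*I/185)*sin(1/2)

Final answer: (-4/185 - 13*I/185)*sin(1/2)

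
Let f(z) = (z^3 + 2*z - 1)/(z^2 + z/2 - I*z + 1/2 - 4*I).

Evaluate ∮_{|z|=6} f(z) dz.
pi*(-6 + 3*I/2)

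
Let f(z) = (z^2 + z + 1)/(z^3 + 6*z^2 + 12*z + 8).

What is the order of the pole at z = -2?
3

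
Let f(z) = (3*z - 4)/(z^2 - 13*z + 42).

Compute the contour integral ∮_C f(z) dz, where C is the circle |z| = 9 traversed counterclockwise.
By the residue theorem, ∮_C f(z) dz = 2πi · (sum of the residues of f at the poles inside |z| = 9).

The denominator factors as (z - 7)*(z - 6), so the singularities of f are simple poles at z = 7, z = 6.
  |7|² = 49 < 81 = 9², so this pole is inside the contour.
  |6|² = 36 < 81 = 9², so this pole is inside the contour.

With P(z) = 3*z - 4 and Q(z) = z^2 - 13*z + 42, each pole is simple, so Res(f, z₀) = P(z₀)/Q'(z₀) with Q'(z) = 2*z - 13.
  Res(f, 7) = P(7)/Q'(7) = (17)/(1) = 17
  Res(f, 6) = P(6)/Q'(6) = (14)/(-1) = -14

Sum of residues inside C: 3
∮_C f(z) dz = 2πi · (3) = 6*I*pi

Final answer: 6*I*pi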